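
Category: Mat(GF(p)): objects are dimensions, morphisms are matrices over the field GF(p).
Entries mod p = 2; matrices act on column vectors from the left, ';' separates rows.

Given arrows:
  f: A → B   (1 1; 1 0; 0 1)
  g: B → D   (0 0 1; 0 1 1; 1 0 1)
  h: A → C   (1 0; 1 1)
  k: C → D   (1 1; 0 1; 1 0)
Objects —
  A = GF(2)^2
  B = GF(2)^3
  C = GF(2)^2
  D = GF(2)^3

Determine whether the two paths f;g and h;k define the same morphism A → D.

Along f;g (path 1):
  e0=(1,0) f→(1,1,0) g→(0,1,1)
  e1=(0,1) f→(1,0,1) g→(1,1,0)
  composite₁ = (0 1; 1 1; 1 0)
Along h;k (path 2):
  e0=(1,0) h→(1,1) k→(0,1,1)
  e1=(0,1) h→(0,1) k→(1,1,0)
  composite₂ = (0 1; 1 1; 1 0)
Equal? YES — commutes

Answer: COMMUTES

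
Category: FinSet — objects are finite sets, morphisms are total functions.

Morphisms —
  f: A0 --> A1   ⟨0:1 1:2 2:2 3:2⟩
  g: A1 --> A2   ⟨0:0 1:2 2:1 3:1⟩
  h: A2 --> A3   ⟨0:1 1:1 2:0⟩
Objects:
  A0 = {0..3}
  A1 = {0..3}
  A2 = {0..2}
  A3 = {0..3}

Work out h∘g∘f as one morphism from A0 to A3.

  0 f-->1 g-->2 h-->0
  1 f-->2 g-->1 h-->1
  2 f-->2 g-->1 h-->1
  3 f-->2 g-->1 h-->1
result: ⟨0:0 1:1 2:1 3:1⟩

Answer: ⟨0:0 1:1 2:1 3:1⟩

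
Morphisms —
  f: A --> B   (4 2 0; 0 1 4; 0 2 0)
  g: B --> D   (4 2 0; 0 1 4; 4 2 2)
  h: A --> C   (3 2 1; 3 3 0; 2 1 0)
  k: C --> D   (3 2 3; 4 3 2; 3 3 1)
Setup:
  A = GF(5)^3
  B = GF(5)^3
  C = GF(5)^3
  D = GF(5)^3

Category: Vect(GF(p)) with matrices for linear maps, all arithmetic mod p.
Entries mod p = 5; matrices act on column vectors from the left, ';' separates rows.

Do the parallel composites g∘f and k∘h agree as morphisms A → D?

Answer: DOES NOT COMMUTE

Trace:
Path 1 = f;g:
  e0=⟨1,0,0⟩ f-->⟨4,0,0⟩ g-->⟨1,0,1⟩
  e1=⟨0,1,0⟩ f-->⟨2,1,2⟩ g-->⟨0,4,4⟩
  e2=⟨0,0,1⟩ f-->⟨0,4,0⟩ g-->⟨3,4,3⟩
  ⟦path⟧₁ = (1 0 3; 0 4 4; 1 4 3)
Path 2 = h;k:
  e0=⟨1,0,0⟩ h-->⟨3,3,2⟩ k-->⟨1,0,0⟩
  e1=⟨0,1,0⟩ h-->⟨2,3,1⟩ k-->⟨0,4,1⟩
  e2=⟨0,0,1⟩ h-->⟨1,0,0⟩ k-->⟨3,4,3⟩
  ⟦path⟧₂ = (1 0 3; 0 4 4; 0 1 3)
Equal? NO — does not commute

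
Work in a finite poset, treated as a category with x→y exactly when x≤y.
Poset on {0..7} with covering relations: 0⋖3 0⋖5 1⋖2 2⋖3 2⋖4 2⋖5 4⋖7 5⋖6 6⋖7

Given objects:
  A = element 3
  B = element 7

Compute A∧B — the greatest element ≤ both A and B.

Answer: NO MEET EXISTS

Trace:
Lower bounds of A=3 and B=7: {0,1,2}
  maximal lower bounds 0 and 2 are incomparable: neither 0≤2 nor 2≤0
→ no greatest lower bound exists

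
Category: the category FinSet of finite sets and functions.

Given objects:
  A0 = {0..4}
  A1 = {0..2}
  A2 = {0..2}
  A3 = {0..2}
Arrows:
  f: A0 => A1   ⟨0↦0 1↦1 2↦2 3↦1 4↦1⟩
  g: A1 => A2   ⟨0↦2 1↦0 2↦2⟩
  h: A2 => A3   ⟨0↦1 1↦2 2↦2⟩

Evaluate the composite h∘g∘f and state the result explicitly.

Answer: ⟨0↦2 1↦1 2↦2 3↦1 4↦1⟩

Derivation:
  0 f=>0 g=>2 h=>2
  1 f=>1 g=>0 h=>1
  2 f=>2 g=>2 h=>2
  3 f=>1 g=>0 h=>1
  4 f=>1 g=>0 h=>1
⟦path⟧: ⟨0↦2 1↦1 2↦2 3↦1 4↦1⟩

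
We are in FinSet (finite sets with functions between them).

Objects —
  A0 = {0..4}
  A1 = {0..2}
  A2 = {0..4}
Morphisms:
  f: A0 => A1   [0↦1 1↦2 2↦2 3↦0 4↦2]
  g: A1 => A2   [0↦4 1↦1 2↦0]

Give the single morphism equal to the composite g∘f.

Answer: [0↦1 1↦0 2↦0 3↦4 4↦0]

Work:
  0 f=>1 g=>1
  1 f=>2 g=>0
  2 f=>2 g=>0
  3 f=>0 g=>4
  4 f=>2 g=>0
⟦path⟧: [0↦1 1↦0 2↦0 3↦4 4↦0]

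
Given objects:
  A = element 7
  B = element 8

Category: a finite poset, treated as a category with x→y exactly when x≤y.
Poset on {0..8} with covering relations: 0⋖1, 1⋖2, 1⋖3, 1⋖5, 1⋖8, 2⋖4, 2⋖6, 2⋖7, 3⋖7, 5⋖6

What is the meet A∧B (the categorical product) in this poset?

Answer: A∧B = 1

Trace:
Common predecessors of 7,8: {0,1}
  0 ⊑ 1
  1 ⊑ 1
glb = 1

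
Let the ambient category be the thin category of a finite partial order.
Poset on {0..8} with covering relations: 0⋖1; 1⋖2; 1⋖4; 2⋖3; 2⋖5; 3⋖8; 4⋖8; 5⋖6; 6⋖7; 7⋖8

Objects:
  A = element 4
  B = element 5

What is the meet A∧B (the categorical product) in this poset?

Common predecessors of 4,5: {0,1}
  0 <= 1
  1 <= 1
glb = 1

Answer: A∧B = 1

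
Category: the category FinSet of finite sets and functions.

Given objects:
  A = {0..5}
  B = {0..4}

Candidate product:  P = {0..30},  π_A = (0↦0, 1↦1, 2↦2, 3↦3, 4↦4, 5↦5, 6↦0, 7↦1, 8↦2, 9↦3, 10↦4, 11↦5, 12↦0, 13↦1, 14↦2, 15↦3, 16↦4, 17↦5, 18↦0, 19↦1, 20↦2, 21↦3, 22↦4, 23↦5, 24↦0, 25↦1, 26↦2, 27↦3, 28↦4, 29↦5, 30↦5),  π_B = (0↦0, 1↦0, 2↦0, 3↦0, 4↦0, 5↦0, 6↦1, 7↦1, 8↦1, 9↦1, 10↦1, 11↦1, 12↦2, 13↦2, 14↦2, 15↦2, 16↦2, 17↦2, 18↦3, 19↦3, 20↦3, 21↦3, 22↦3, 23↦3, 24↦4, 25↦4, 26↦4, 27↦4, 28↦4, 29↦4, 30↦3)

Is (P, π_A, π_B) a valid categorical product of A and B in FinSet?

|A|·|B| = 6·5 = 30;  |P| = 31
  → cardinalities differ; no bijection possible.

Answer: NOT A VALID PRODUCT — |P|=31 ≠ |A|·|B|=30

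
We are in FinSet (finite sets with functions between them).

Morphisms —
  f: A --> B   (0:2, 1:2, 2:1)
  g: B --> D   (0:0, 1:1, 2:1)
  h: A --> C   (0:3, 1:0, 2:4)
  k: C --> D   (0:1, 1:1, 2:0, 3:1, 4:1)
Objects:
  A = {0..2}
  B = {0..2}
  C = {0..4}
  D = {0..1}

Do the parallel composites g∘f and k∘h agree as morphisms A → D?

Answer: COMMUTES

Work:
Along f;g (path 1):
  0 f-->2 g-->1
  1 f-->2 g-->1
  2 f-->1 g-->1
  ⟦path⟧₁ = (0:1, 1:1, 2:1)
Along h;k (path 2):
  0 h-->3 k-->1
  1 h-->0 k-->1
  2 h-->4 k-->1
  ⟦path⟧₂ = (0:1, 1:1, 2:1)
Equal? equal; square commutes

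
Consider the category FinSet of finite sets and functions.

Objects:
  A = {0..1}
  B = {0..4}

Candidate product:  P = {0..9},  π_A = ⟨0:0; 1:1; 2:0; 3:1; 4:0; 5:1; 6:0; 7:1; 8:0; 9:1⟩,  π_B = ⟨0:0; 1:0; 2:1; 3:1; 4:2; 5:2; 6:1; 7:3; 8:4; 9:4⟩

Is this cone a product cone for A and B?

|A|·|B| = 2·5 = 10;  |P| = 10
Check the pairing map k ↦ (π_A(k), π_B(k)):
  0 : (0,0)
  1 : (1,0)
  2 : (0,1)
  3 : (1,1)
  4 : (0,2)
  5 : (1,2)
  6 : (0,1)  ✗ repeats pair of k=2
  7 : (1,3)
  8 : (0,4)
  9 : (1,4)
distinct pairs in image: 9 / 10 needed
  → (0,1) hit at k=2 and k=6

Answer: NOT A VALID PRODUCT — duplicate pair at indices 2,6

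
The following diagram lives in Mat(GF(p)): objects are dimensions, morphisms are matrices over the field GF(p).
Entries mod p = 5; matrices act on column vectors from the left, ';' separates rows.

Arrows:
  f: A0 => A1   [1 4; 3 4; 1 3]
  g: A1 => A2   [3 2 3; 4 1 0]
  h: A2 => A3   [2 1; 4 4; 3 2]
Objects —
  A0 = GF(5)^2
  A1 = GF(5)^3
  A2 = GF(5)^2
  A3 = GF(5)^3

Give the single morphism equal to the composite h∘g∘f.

Answer: [1 3; 1 1; 0 2]

Work:
  e0=[1,0] f=>[1,3,1] g=>[2,2] h=>[1,1,0]
  e1=[0,1] f=>[4,4,3] g=>[4,0] h=>[3,1,2]
result: [1 3; 1 1; 0 2]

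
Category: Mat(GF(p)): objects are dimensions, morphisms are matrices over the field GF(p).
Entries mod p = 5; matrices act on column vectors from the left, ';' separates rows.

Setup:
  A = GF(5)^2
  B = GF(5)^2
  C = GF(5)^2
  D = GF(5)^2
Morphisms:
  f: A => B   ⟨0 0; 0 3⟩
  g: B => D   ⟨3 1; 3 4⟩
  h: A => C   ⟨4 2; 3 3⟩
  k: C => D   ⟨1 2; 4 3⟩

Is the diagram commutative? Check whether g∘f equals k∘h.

Answer: COMMUTES

Work:
Path 1 = f;g:
  e0=(1,0) f=>(0,0) g=>(0,0)
  e1=(0,1) f=>(0,3) g=>(3,2)
  result₁ = ⟨0 3; 0 2⟩
Path 2 = h;k:
  e0=(1,0) h=>(4,3) k=>(0,0)
  e1=(0,1) h=>(2,3) k=>(3,2)
  result₂ = ⟨0 3; 0 2⟩
Equal? YES — commutes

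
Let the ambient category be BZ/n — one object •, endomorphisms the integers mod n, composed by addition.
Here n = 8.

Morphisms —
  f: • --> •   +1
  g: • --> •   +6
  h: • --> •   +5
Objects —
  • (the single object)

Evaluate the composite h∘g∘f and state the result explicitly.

  0 +1≡1 +6≡7 +5≡4  (mod 8)
⟦path⟧: +4

Answer: +4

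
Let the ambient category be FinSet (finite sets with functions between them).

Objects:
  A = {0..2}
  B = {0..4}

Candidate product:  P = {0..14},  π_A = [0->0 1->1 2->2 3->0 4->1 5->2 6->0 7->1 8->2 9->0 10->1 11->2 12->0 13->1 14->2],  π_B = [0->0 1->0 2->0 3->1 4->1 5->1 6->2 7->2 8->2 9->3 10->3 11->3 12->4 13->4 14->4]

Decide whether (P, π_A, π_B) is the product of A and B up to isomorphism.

|A|·|B| = 3·5 = 15;  |P| = 15
Check the pairing map k ↦ (π_A(k), π_B(k)):
  0 -> (0,0)
  1 -> (1,0)
  2 -> (2,0)
  3 -> (0,1)
  4 -> (1,1)
  5 -> (2,1)
  6 -> (0,2)
  7 -> (1,2)
  8 -> (2,2)
  9 -> (0,3)
  10 -> (1,3)
  11 -> (2,3)
  12 -> (0,4)
  13 -> (1,4)
  14 -> (2,4)
distinct pairs in image: 15 / 15 needed
  → bijection onto A×B; projections well-typed.

Answer: VALID PRODUCT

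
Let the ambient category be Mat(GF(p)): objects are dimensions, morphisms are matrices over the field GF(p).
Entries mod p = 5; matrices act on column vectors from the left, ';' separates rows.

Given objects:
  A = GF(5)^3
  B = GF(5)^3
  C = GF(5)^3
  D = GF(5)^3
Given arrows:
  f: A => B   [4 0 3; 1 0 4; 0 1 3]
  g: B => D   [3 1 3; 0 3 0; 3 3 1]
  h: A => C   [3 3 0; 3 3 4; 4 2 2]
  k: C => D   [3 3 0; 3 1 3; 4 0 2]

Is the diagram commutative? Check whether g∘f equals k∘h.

1) trace f;g:
  e0=(1,0,0) f=>(4,1,0) g=>(3,3,0)
  e1=(0,1,0) f=>(0,0,1) g=>(3,0,1)
  e2=(0,0,1) f=>(3,4,3) g=>(2,2,4)
  ⟦path⟧₁ = [3 3 2; 3 0 2; 0 1 4]
2) trace h;k:
  e0=(1,0,0) h=>(3,3,4) k=>(3,4,0)
  e1=(0,1,0) h=>(3,3,2) k=>(3,3,1)
  e2=(0,0,1) h=>(0,4,2) k=>(2,0,4)
  ⟦path⟧₂ = [3 3 2; 4 3 0; 0 1 4]
Equal? distinct morphisms ✗

Answer: DOES NOT COMMUTE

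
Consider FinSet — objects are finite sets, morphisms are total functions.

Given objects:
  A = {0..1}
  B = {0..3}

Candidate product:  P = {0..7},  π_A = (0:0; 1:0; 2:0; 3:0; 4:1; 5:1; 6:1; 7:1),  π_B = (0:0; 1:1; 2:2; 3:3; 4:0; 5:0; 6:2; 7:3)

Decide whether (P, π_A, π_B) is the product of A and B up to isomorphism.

|A|·|B| = 2·4 = 8;  |P| = 8
Check the pairing map k ↦ (π_A(k), π_B(k)):
  0 : (0,0)
  1 : (0,1)
  2 : (0,2)
  3 : (0,3)
  4 : (1,0)
  5 : (1,0)  ✗ repeats pair of k=4
  6 : (1,2)
  7 : (1,3)
distinct pairs in image: 7 / 8 needed
  → (1,0) hit at k=4 and k=5

Answer: NOT A VALID PRODUCT — duplicate pair at indices 4,5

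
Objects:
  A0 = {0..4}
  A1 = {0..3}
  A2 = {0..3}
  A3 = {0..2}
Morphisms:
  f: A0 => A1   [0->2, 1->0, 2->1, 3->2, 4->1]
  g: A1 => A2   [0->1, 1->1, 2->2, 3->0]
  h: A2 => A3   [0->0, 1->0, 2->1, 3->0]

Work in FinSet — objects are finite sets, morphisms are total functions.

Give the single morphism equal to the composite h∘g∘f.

Answer: [0->1, 1->0, 2->0, 3->1, 4->0]

Derivation:
  0 f=>2 g=>2 h=>1
  1 f=>0 g=>1 h=>0
  2 f=>1 g=>1 h=>0
  3 f=>2 g=>2 h=>1
  4 f=>1 g=>1 h=>0
result: [0->1, 1->0, 2->0, 3->1, 4->0]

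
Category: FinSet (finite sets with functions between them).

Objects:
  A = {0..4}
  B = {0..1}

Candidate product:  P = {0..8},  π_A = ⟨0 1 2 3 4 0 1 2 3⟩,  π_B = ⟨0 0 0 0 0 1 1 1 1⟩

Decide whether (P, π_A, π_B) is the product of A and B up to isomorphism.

|A|·|B| = 5·2 = 10;  |P| = 9
  → cardinalities differ; no bijection possible.

Answer: NOT A VALID PRODUCT — |P|=9 ≠ |A|·|B|=10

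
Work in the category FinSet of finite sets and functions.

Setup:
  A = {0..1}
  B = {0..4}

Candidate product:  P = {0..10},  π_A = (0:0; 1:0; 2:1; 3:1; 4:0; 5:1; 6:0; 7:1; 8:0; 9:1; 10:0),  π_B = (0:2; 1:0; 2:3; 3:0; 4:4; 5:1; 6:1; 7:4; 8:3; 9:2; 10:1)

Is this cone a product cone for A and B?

Answer: NOT A VALID PRODUCT — |P|=11 ≠ |A|·|B|=10

Work:
|A|·|B| = 2·5 = 10;  |P| = 11
  → cardinalities differ; no bijection possible.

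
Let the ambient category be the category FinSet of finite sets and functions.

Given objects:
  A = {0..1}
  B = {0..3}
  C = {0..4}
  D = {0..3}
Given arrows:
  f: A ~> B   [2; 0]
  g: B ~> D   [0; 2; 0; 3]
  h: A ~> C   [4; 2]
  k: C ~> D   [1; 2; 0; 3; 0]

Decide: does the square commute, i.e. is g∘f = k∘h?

1) trace f;g:
  0 f~>2 g~>0
  1 f~>0 g~>0
  ⟦path⟧₁ = [0; 0]
2) trace h;k:
  0 h~>4 k~>0
  1 h~>2 k~>0
  ⟦path⟧₂ = [0; 0]
Equal? equal; square commutes

Answer: COMMUTES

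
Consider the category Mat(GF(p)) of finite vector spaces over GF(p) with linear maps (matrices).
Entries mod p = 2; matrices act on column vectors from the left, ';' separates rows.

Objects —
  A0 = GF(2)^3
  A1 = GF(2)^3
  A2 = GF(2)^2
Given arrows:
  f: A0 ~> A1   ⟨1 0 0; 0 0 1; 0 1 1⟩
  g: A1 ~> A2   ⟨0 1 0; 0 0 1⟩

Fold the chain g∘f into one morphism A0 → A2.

  e0=⟨1,0,0⟩ f~>⟨1,0,0⟩ g~>⟨0,0⟩
  e1=⟨0,1,0⟩ f~>⟨0,0,1⟩ g~>⟨0,1⟩
  e2=⟨0,0,1⟩ f~>⟨0,1,1⟩ g~>⟨1,1⟩
result: ⟨0 0 1; 0 1 1⟩

Answer: ⟨0 0 1; 0 1 1⟩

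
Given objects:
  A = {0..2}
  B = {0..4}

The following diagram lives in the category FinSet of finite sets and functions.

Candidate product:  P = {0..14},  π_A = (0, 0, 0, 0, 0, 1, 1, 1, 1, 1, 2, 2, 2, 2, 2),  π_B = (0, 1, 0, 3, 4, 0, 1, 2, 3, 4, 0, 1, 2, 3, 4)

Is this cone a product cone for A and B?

Answer: NOT A VALID PRODUCT — duplicate pair at indices 0,2

Derivation:
|A|·|B| = 3·5 = 15;  |P| = 15
Check the pairing map k ↦ (π_A(k), π_B(k)):
  0 : (0,0)
  1 : (0,1)
  2 : (0,0)  ✗ repeats pair of k=0
  3 : (0,3)
  4 : (0,4)
  5 : (1,0)
  6 : (1,1)
  7 : (1,2)
  8 : (1,3)
  9 : (1,4)
  10 : (2,0)
  11 : (2,1)
  12 : (2,2)
  13 : (2,3)
  14 : (2,4)
distinct pairs in image: 14 / 15 needed
  → (0,0) hit at k=0 and k=2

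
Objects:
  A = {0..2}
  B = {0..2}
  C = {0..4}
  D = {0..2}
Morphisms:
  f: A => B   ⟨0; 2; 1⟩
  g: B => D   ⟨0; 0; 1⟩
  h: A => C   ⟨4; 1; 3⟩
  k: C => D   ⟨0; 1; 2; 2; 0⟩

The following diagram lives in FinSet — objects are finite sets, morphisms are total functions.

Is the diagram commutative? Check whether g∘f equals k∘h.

Along f;g (path 1):
  0 f=>0 g=>0
  1 f=>2 g=>1
  2 f=>1 g=>0
  ⟦path⟧₁ = ⟨0; 1; 0⟩
Along h;k (path 2):
  0 h=>4 k=>0
  1 h=>1 k=>1
  2 h=>3 k=>2
  ⟦path⟧₂ = ⟨0; 1; 2⟩
Equal? differ; not commutative

Answer: DOES NOT COMMUTE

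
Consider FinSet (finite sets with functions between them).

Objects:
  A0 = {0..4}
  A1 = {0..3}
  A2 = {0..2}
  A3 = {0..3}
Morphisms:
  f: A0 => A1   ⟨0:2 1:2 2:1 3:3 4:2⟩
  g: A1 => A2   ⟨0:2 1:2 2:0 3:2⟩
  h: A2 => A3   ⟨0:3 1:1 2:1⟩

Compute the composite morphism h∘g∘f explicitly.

  0 f=>2 g=>0 h=>3
  1 f=>2 g=>0 h=>3
  2 f=>1 g=>2 h=>1
  3 f=>3 g=>2 h=>1
  4 f=>2 g=>0 h=>3
result: ⟨0:3 1:3 2:1 3:1 4:3⟩

Answer: ⟨0:3 1:3 2:1 3:1 4:3⟩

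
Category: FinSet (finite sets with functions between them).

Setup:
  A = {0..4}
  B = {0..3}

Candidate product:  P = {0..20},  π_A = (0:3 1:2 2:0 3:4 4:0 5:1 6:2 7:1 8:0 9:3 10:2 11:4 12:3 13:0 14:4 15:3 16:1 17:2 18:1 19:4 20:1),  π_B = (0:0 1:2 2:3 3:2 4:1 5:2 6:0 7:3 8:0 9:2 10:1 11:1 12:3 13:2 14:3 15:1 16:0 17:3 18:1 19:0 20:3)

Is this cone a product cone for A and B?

Answer: NOT A VALID PRODUCT — |P|=21 ≠ |A|·|B|=20

Trace:
|A|·|B| = 5·4 = 20;  |P| = 21
  → cardinalities differ; no bijection possible.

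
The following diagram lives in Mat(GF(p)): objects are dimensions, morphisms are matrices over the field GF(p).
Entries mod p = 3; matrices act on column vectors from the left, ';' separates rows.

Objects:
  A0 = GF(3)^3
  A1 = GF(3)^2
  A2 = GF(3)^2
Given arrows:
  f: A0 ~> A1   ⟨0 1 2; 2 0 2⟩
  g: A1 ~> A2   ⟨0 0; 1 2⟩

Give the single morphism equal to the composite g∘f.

Answer: ⟨0 0 0; 1 1 0⟩

Trace:
  e0=(1,0,0) f~>(0,2) g~>(0,1)
  e1=(0,1,0) f~>(1,0) g~>(0,1)
  e2=(0,0,1) f~>(2,2) g~>(0,0)
composite: ⟨0 0 0; 1 1 0⟩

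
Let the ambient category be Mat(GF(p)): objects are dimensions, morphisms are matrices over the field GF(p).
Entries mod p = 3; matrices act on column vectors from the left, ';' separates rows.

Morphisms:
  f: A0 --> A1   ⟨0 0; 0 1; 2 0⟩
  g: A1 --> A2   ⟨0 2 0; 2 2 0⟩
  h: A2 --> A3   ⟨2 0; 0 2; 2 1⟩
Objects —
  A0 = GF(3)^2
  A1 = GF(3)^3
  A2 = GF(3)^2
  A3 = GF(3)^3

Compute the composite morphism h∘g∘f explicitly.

Answer: ⟨0 1; 0 1; 0 0⟩

Trace:
  e0=[1,0] f-->[0,0,2] g-->[0,0] h-->[0,0,0]
  e1=[0,1] f-->[0,1,0] g-->[2,2] h-->[1,1,0]
result: ⟨0 1; 0 1; 0 0⟩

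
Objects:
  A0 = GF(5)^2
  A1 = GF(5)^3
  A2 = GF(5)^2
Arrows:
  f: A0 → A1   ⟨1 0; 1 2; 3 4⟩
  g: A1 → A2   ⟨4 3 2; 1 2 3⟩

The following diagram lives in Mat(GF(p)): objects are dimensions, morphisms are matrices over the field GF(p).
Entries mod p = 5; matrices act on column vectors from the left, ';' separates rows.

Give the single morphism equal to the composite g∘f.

  e0=⟨1,0⟩ f→⟨1,1,3⟩ g→⟨3,2⟩
  e1=⟨0,1⟩ f→⟨0,2,4⟩ g→⟨4,1⟩
composite: ⟨3 4; 2 1⟩

Answer: ⟨3 4; 2 1⟩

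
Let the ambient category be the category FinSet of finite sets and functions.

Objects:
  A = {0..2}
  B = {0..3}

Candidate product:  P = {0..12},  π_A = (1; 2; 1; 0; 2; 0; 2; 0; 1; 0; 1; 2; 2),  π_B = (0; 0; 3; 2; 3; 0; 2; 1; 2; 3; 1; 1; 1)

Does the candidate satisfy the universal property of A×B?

Answer: NOT A VALID PRODUCT — |P|=13 ≠ |A|·|B|=12

Derivation:
|A|·|B| = 3·4 = 12;  |P| = 13
  → cardinalities differ; no bijection possible.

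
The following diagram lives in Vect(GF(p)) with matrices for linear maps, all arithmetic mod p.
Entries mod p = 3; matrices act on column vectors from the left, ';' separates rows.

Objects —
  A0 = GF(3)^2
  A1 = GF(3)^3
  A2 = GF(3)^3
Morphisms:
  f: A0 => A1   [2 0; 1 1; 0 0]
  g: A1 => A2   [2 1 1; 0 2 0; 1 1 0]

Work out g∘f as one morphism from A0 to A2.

  e0=(1,0) f=>(2,1,0) g=>(2,2,0)
  e1=(0,1) f=>(0,1,0) g=>(1,2,1)
result: [2 1; 2 2; 0 1]

Answer: [2 1; 2 2; 0 1]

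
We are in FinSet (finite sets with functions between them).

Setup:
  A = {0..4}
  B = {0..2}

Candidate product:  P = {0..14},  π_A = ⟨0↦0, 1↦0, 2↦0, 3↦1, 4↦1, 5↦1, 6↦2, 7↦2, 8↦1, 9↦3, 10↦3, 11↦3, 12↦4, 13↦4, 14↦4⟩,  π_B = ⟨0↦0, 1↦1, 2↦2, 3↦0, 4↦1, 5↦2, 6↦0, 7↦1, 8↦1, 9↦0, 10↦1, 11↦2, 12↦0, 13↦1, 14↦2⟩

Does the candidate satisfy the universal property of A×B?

Answer: NOT A VALID PRODUCT — duplicate pair at indices 4,8

Derivation:
|A|·|B| = 5·3 = 15;  |P| = 15
Check the pairing map k ↦ (π_A(k), π_B(k)):
  0 ↦ (0,0)
  1 ↦ (0,1)
  2 ↦ (0,2)
  3 ↦ (1,0)
  4 ↦ (1,1)
  5 ↦ (1,2)
  6 ↦ (2,0)
  7 ↦ (2,1)
  8 ↦ (1,1)  ✗ repeats pair of k=4
  9 ↦ (3,0)
  10 ↦ (3,1)
  11 ↦ (3,2)
  12 ↦ (4,0)
  13 ↦ (4,1)
  14 ↦ (4,2)
distinct pairs in image: 14 / 15 needed
  → (1,1) hit at k=4 and k=8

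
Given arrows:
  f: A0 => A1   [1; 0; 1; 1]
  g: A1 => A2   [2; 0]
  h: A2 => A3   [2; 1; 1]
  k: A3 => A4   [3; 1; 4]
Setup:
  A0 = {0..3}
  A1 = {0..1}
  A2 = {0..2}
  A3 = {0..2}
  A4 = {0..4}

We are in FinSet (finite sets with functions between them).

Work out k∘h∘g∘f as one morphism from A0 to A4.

Answer: [4; 1; 4; 4]

Derivation:
  0 f=>1 g=>0 h=>2 k=>4
  1 f=>0 g=>2 h=>1 k=>1
  2 f=>1 g=>0 h=>2 k=>4
  3 f=>1 g=>0 h=>2 k=>4
composite: [4; 1; 4; 4]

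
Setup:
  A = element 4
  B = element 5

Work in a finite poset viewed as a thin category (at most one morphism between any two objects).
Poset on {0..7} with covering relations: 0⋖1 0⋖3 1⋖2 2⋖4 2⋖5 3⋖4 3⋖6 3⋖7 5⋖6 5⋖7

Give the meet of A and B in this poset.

{x : x≤A ∧ x≤B} = {0,1,2}  (A=4, B=5)
  0 ≤ 2
  1 ≤ 2
  2 ≤ 2
glb = 2

Answer: A∧B = 2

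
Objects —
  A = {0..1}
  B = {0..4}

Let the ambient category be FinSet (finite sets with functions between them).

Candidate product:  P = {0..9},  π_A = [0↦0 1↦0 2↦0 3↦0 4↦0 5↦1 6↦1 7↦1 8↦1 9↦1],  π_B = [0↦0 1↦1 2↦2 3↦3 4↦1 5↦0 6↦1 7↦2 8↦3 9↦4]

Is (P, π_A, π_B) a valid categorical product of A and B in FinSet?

|A|·|B| = 2·5 = 10;  |P| = 10
Check the pairing map k ↦ (π_A(k), π_B(k)):
  0 ↦ (0,0)
  1 ↦ (0,1)
  2 ↦ (0,2)
  3 ↦ (0,3)
  4 ↦ (0,1)  ✗ repeats pair of k=1
  5 ↦ (1,0)
  6 ↦ (1,1)
  7 ↦ (1,2)
  8 ↦ (1,3)
  9 ↦ (1,4)
distinct pairs in image: 9 / 10 needed
  → (0,1) hit at k=1 and k=4

Answer: NOT A VALID PRODUCT — duplicate pair at indices 1,4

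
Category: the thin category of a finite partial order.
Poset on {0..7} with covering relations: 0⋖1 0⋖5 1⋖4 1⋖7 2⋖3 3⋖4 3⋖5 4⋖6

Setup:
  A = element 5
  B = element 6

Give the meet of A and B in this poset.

{x : x≤A ∧ x≤B} = {0,2,3}  (A=5, B=6)
  maximal lower bounds 0 and 3 are incomparable: neither 0≤3 nor 3≤0
→ no greatest lower bound exists

Answer: NO MEET EXISTS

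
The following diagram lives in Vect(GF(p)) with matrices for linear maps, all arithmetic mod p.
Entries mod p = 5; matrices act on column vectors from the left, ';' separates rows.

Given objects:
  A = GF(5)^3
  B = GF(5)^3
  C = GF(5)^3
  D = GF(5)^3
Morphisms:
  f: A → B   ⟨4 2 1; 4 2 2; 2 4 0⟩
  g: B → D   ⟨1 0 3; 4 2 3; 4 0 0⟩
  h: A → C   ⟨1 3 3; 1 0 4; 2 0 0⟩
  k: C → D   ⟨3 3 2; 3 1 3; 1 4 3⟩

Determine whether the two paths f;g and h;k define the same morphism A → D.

Answer: COMMUTES

Trace:
Path 1 = f;g:
  e0=⟨1,0,0⟩ f→⟨4,4,2⟩ g→⟨0,0,1⟩
  e1=⟨0,1,0⟩ f→⟨2,2,4⟩ g→⟨4,4,3⟩
  e2=⟨0,0,1⟩ f→⟨1,2,0⟩ g→⟨1,3,4⟩
  result₁ = ⟨0 4 1; 0 4 3; 1 3 4⟩
Path 2 = h;k:
  e0=⟨1,0,0⟩ h→⟨1,1,2⟩ k→⟨0,0,1⟩
  e1=⟨0,1,0⟩ h→⟨3,0,0⟩ k→⟨4,4,3⟩
  e2=⟨0,0,1⟩ h→⟨3,4,0⟩ k→⟨1,3,4⟩
  result₂ = ⟨0 4 1; 0 4 3; 1 3 4⟩
Equal? equal; square commutes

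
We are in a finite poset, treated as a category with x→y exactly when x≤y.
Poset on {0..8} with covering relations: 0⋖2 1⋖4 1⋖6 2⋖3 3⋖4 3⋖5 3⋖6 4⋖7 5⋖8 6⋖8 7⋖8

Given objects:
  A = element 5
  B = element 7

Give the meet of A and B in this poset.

Answer: A∧B = 3

Trace:
Common predecessors of 5,7: {0,2,3}
  0 <= 3
  2 <= 3
  3 <= 3
glb = 3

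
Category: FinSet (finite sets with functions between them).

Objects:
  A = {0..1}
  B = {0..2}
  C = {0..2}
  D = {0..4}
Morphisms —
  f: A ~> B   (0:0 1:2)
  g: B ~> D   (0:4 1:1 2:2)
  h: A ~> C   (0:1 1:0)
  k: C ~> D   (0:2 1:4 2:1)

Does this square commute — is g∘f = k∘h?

1) trace f;g:
  0 f~>0 g~>4
  1 f~>2 g~>2
  result₁ = (0:4 1:2)
2) trace h;k:
  0 h~>1 k~>4
  1 h~>0 k~>2
  result₂ = (0:4 1:2)
Equal? YES — commutes

Answer: COMMUTES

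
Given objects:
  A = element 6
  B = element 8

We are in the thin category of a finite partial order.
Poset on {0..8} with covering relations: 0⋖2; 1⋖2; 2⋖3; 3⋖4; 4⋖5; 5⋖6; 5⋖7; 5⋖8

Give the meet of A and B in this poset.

{x : x<=A ∧ x<=B} = {0,1,2,3,4,5}  (A=6, B=8)
  0 <= 5
  1 <= 5
  2 <= 5
  3 <= 5
  4 <= 5
  5 <= 5
glb = 5

Answer: A∧B = 5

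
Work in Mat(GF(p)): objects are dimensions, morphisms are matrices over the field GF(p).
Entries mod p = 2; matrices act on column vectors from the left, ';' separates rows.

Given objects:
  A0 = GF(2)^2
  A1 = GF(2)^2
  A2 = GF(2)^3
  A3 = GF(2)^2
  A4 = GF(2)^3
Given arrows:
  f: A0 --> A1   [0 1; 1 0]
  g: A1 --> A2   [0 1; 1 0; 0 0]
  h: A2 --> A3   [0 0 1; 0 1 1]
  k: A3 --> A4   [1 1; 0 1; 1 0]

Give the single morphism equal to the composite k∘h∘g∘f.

Answer: [0 1; 0 1; 0 0]

Derivation:
  e0=[1,0] f-->[0,1] g-->[1,0,0] h-->[0,0] k-->[0,0,0]
  e1=[0,1] f-->[1,0] g-->[0,1,0] h-->[0,1] k-->[1,1,0]
composite: [0 1; 0 1; 0 0]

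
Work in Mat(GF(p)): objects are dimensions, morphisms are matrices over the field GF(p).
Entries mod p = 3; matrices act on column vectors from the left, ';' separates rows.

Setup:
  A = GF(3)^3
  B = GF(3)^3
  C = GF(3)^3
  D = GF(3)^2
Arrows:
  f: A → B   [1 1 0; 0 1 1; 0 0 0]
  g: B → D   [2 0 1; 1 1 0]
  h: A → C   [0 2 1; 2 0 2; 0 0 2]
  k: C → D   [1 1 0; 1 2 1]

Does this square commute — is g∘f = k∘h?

Answer: COMMUTES

Derivation:
Along f;g (path 1):
  e0=[1,0,0] f→[1,0,0] g→[2,1]
  e1=[0,1,0] f→[1,1,0] g→[2,2]
  e2=[0,0,1] f→[0,1,0] g→[0,1]
  result₁ = [2 2 0; 1 2 1]
Along h;k (path 2):
  e0=[1,0,0] h→[0,2,0] k→[2,1]
  e1=[0,1,0] h→[2,0,0] k→[2,2]
  e2=[0,0,1] h→[1,2,2] k→[0,1]
  result₂ = [2 2 0; 1 2 1]
Equal? YES — commutes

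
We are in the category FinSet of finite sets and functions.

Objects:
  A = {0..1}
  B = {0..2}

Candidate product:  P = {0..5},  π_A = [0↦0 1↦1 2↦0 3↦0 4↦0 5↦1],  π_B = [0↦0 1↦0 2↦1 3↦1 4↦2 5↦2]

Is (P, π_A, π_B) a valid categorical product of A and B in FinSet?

|A|·|B| = 2·3 = 6;  |P| = 6
Check the pairing map k ↦ (π_A(k), π_B(k)):
  0 ↦ (0,0)
  1 ↦ (1,0)
  2 ↦ (0,1)
  3 ↦ (0,1)  ✗ repeats pair of k=2
  4 ↦ (0,2)
  5 ↦ (1,2)
distinct pairs in image: 5 / 6 needed
  → (0,1) hit at k=2 and k=3

Answer: NOT A VALID PRODUCT — duplicate pair at indices 2,3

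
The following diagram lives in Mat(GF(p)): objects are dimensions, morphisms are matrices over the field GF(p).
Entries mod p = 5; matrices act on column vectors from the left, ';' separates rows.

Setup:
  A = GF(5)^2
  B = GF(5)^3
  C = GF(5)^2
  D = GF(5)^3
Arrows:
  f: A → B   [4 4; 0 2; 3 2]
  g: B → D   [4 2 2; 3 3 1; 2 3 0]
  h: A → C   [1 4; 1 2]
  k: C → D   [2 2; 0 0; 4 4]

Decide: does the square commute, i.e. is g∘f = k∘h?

Answer: DOES NOT COMMUTE

Trace:
1) trace f;g:
  e0=⟨1,0⟩ f→⟨4,0,3⟩ g→⟨2,0,3⟩
  e1=⟨0,1⟩ f→⟨4,2,2⟩ g→⟨4,0,4⟩
  composite₁ = [2 4; 0 0; 3 4]
2) trace h;k:
  e0=⟨1,0⟩ h→⟨1,1⟩ k→⟨4,0,3⟩
  e1=⟨0,1⟩ h→⟨4,2⟩ k→⟨2,0,4⟩
  composite₂ = [4 2; 0 0; 3 4]
Equal? differ; not commutative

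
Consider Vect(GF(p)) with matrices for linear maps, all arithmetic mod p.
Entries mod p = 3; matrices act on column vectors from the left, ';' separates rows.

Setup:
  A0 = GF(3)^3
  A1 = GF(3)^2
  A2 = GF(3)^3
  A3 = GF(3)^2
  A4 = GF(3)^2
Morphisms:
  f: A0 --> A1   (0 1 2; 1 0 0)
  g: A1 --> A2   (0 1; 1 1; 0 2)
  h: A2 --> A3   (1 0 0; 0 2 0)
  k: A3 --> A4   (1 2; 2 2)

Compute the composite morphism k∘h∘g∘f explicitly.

  e0=(1,0,0) f-->(0,1) g-->(1,1,2) h-->(1,2) k-->(2,0)
  e1=(0,1,0) f-->(1,0) g-->(0,1,0) h-->(0,2) k-->(1,1)
  e2=(0,0,1) f-->(2,0) g-->(0,2,0) h-->(0,1) k-->(2,2)
composite: (2 1 2; 0 1 2)

Answer: (2 1 2; 0 1 2)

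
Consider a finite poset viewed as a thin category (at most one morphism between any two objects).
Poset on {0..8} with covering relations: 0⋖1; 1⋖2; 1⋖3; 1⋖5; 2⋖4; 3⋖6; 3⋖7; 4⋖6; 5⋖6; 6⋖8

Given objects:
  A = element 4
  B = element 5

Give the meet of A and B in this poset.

Answer: A∧B = 1

Work:
Lower bounds of A=4 and B=5: {0,1}
  0 ⊑ 1
  1 ⊑ 1
glb = 1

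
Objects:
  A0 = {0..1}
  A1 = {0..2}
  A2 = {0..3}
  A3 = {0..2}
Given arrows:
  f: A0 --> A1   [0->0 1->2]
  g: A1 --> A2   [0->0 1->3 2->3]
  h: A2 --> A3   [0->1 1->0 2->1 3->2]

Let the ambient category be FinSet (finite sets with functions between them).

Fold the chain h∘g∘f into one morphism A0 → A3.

Answer: [0->1 1->2]

Trace:
  0 f-->0 g-->0 h-->1
  1 f-->2 g-->3 h-->2
composite: [0->1 1->2]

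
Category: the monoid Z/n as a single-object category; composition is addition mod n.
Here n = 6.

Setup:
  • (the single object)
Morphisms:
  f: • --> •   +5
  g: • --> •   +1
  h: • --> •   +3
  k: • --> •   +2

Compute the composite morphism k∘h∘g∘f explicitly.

Answer: +5

Trace:
  0 +5≡5 +1≡0 +3≡3 +2≡5  (mod 6)
⟦path⟧: +5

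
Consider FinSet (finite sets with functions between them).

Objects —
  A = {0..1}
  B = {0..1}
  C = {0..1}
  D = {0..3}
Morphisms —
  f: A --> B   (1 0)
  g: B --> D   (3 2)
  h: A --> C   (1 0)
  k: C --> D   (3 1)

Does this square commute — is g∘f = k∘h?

Answer: DOES NOT COMMUTE

Trace:
Along f;g (path 1):
  0 f-->1 g-->2
  1 f-->0 g-->3
  ⟦path⟧₁ = (2 3)
Along h;k (path 2):
  0 h-->1 k-->1
  1 h-->0 k-->3
  ⟦path⟧₂ = (1 3)
Equal? distinct morphisms ✗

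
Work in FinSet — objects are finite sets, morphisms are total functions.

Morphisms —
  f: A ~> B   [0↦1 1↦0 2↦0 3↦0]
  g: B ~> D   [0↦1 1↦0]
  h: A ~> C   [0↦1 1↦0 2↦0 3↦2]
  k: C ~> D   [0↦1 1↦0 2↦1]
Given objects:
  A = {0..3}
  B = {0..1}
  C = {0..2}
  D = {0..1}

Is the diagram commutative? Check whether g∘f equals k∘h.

Path 1 = f;g:
  0 f~>1 g~>0
  1 f~>0 g~>1
  2 f~>0 g~>1
  3 f~>0 g~>1
  composite₁ = [0↦0 1↦1 2↦1 3↦1]
Path 2 = h;k:
  0 h~>1 k~>0
  1 h~>0 k~>1
  2 h~>0 k~>1
  3 h~>2 k~>1
  composite₂ = [0↦0 1↦1 2↦1 3↦1]
Equal? YES — commutes

Answer: COMMUTES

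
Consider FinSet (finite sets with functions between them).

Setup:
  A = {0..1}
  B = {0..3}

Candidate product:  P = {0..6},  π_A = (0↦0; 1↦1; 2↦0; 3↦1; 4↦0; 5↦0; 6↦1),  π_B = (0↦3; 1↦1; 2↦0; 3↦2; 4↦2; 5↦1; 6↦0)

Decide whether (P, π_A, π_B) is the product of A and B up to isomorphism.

|A|·|B| = 2·4 = 8;  |P| = 7
  → cardinalities differ; no bijection possible.

Answer: NOT A VALID PRODUCT — |P|=7 ≠ |A|·|B|=8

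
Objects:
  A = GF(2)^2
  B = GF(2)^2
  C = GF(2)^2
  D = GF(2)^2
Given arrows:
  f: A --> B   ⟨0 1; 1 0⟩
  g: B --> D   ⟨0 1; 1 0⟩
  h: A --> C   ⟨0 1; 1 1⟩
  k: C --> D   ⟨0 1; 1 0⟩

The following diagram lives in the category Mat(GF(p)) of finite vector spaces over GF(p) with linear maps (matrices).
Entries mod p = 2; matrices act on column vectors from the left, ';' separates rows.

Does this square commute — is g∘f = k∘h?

Answer: DOES NOT COMMUTE

Trace:
1) trace f;g:
  e0=[1,0] f-->[0,1] g-->[1,0]
  e1=[0,1] f-->[1,0] g-->[0,1]
  composite₁ = ⟨1 0; 0 1⟩
2) trace h;k:
  e0=[1,0] h-->[0,1] k-->[1,0]
  e1=[0,1] h-->[1,1] k-->[1,1]
  composite₂ = ⟨1 1; 0 1⟩
Equal? differ; not commutative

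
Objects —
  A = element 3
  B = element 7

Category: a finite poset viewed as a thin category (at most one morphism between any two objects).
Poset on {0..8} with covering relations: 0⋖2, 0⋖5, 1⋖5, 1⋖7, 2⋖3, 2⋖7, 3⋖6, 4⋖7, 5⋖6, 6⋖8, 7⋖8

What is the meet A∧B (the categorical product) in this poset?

Lower bounds of A=3 and B=7: {0,2}
  0 ≤ 2
  2 ≤ 2
glb = 2

Answer: A∧B = 2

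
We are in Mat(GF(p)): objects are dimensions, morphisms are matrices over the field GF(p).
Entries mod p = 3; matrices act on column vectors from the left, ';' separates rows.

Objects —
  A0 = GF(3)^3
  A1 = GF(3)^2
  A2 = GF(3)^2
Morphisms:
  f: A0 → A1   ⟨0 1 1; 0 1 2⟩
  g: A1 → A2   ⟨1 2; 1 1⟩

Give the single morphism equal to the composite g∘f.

Answer: ⟨0 0 2; 0 2 0⟩

Work:
  e0=[1,0,0] f→[0,0] g→[0,0]
  e1=[0,1,0] f→[1,1] g→[0,2]
  e2=[0,0,1] f→[1,2] g→[2,0]
⟦path⟧: ⟨0 0 2; 0 2 0⟩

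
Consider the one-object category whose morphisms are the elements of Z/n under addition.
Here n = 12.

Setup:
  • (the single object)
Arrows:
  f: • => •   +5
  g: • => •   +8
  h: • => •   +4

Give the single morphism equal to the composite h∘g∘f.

Answer: +5

Work:
  0 +5≡5 +8≡1 +4≡5  (mod 12)
⟦path⟧: +5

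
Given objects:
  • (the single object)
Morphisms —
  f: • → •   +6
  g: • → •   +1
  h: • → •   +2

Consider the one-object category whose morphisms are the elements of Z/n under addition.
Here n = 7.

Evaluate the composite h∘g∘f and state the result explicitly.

  0 +6≡6 +1≡0 +2≡2  (mod 7)
composite: +2

Answer: +2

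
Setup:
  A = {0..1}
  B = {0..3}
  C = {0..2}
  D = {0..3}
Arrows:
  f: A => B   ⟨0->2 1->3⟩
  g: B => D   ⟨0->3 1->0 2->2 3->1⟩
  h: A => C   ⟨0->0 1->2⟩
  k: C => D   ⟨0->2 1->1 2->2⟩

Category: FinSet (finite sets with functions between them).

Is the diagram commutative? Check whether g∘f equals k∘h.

Answer: DOES NOT COMMUTE

Derivation:
1) trace f;g:
  0 f=>2 g=>2
  1 f=>3 g=>1
  ⟦path⟧₁ = ⟨0->2 1->1⟩
2) trace h;k:
  0 h=>0 k=>2
  1 h=>2 k=>2
  ⟦path⟧₂ = ⟨0->2 1->2⟩
Equal? differ; not commutative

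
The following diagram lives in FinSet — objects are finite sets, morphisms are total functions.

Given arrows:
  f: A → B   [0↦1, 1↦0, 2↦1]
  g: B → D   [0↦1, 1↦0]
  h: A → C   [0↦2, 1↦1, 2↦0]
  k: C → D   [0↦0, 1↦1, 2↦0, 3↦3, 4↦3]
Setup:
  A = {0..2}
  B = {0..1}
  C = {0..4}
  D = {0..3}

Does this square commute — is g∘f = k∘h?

Path 1 = f;g:
  0 f→1 g→0
  1 f→0 g→1
  2 f→1 g→0
  result₁ = [0↦0, 1↦1, 2↦0]
Path 2 = h;k:
  0 h→2 k→0
  1 h→1 k→1
  2 h→0 k→0
  result₂ = [0↦0, 1↦1, 2↦0]
Equal? same morphism ✓

Answer: COMMUTES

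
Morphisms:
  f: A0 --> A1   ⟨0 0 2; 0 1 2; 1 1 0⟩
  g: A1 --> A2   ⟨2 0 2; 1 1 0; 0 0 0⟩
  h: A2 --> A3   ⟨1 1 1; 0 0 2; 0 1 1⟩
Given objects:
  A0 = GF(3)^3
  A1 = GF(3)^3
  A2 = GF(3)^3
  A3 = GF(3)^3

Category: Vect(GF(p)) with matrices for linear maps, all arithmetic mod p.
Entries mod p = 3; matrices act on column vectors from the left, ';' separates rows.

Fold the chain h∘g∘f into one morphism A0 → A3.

Answer: ⟨2 0 2; 0 0 0; 0 1 1⟩

Trace:
  e0=[1,0,0] f-->[0,0,1] g-->[2,0,0] h-->[2,0,0]
  e1=[0,1,0] f-->[0,1,1] g-->[2,1,0] h-->[0,0,1]
  e2=[0,0,1] f-->[2,2,0] g-->[1,1,0] h-->[2,0,1]
result: ⟨2 0 2; 0 0 0; 0 1 1⟩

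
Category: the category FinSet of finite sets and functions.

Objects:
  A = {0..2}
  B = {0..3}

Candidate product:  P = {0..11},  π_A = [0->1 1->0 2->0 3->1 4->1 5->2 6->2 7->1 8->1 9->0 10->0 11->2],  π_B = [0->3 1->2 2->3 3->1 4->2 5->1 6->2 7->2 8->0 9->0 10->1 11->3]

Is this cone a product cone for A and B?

|A|·|B| = 3·4 = 12;  |P| = 12
Check the pairing map k ↦ (π_A(k), π_B(k)):
  0 -> (1,3)
  1 -> (0,2)
  2 -> (0,3)
  3 -> (1,1)
  4 -> (1,2)
  5 -> (2,1)
  6 -> (2,2)
  7 -> (1,2)  ✗ repeats pair of k=4
  8 -> (1,0)
  9 -> (0,0)
  10 -> (0,1)
  11 -> (2,3)
distinct pairs in image: 11 / 12 needed
  → (1,2) hit at k=4 and k=7

Answer: NOT A VALID PRODUCT — duplicate pair at indices 7,4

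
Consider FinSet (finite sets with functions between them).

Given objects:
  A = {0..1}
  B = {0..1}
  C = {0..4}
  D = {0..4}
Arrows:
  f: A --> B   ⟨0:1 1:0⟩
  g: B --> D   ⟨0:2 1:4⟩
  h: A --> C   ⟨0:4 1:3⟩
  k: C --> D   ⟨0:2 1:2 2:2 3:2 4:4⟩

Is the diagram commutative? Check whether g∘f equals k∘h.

Along f;g (path 1):
  0 f-->1 g-->4
  1 f-->0 g-->2
  ⟦path⟧₁ = ⟨0:4 1:2⟩
Along h;k (path 2):
  0 h-->4 k-->4
  1 h-->3 k-->2
  ⟦path⟧₂ = ⟨0:4 1:2⟩
Equal? equal; square commutes

Answer: COMMUTES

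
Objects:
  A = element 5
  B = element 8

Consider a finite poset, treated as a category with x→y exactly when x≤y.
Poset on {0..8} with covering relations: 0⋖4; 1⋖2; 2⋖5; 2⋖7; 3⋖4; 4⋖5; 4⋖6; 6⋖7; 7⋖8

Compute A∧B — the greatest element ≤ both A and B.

Common predecessors of 5,8: {0,1,2,3,4}
  maximal lower bounds 2 and 4 are incomparable: neither 2⊑4 nor 4⊑2
→ no greatest lower bound exists

Answer: NO MEET EXISTS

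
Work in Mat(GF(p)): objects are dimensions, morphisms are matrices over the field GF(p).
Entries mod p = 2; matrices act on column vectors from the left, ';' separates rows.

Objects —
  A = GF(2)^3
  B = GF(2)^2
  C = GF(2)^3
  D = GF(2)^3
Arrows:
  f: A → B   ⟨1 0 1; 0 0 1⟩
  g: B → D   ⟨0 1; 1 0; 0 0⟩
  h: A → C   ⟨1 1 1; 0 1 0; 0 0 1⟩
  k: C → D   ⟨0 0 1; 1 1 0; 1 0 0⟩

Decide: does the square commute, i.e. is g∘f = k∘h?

Along f;g (path 1):
  e0=⟨1,0,0⟩ f→⟨1,0⟩ g→⟨0,1,0⟩
  e1=⟨0,1,0⟩ f→⟨0,0⟩ g→⟨0,0,0⟩
  e2=⟨0,0,1⟩ f→⟨1,1⟩ g→⟨1,1,0⟩
  composite₁ = ⟨0 0 1; 1 0 1; 0 0 0⟩
Along h;k (path 2):
  e0=⟨1,0,0⟩ h→⟨1,0,0⟩ k→⟨0,1,1⟩
  e1=⟨0,1,0⟩ h→⟨1,1,0⟩ k→⟨0,0,1⟩
  e2=⟨0,0,1⟩ h→⟨1,0,1⟩ k→⟨1,1,1⟩
  composite₂ = ⟨0 0 1; 1 0 1; 1 1 1⟩
Equal? NO — does not commute

Answer: DOES NOT COMMUTE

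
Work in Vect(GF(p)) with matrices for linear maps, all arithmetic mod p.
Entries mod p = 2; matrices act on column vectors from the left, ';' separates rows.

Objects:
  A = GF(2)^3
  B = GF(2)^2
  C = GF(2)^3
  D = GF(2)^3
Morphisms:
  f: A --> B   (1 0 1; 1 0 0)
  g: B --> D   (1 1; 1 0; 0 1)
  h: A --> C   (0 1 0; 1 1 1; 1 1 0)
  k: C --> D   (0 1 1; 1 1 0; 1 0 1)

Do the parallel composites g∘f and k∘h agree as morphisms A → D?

Answer: COMMUTES

Trace:
Along f;g (path 1):
  e0=⟨1,0,0⟩ f-->⟨1,1⟩ g-->⟨0,1,1⟩
  e1=⟨0,1,0⟩ f-->⟨0,0⟩ g-->⟨0,0,0⟩
  e2=⟨0,0,1⟩ f-->⟨1,0⟩ g-->⟨1,1,0⟩
  composite₁ = (0 0 1; 1 0 1; 1 0 0)
Along h;k (path 2):
  e0=⟨1,0,0⟩ h-->⟨0,1,1⟩ k-->⟨0,1,1⟩
  e1=⟨0,1,0⟩ h-->⟨1,1,1⟩ k-->⟨0,0,0⟩
  e2=⟨0,0,1⟩ h-->⟨0,1,0⟩ k-->⟨1,1,0⟩
  composite₂ = (0 0 1; 1 0 1; 1 0 0)
Equal? YES — commutes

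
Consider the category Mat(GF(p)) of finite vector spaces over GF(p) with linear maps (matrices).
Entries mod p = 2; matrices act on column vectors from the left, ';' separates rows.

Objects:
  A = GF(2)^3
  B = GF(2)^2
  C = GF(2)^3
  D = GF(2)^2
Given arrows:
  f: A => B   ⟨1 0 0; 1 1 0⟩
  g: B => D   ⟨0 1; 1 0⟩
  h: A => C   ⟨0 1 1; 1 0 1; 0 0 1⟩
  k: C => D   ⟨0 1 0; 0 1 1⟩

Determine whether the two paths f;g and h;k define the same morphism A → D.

Along f;g (path 1):
  e0=⟨1,0,0⟩ f=>⟨1,1⟩ g=>⟨1,1⟩
  e1=⟨0,1,0⟩ f=>⟨0,1⟩ g=>⟨1,0⟩
  e2=⟨0,0,1⟩ f=>⟨0,0⟩ g=>⟨0,0⟩
  ⟦path⟧₁ = ⟨1 1 0; 1 0 0⟩
Along h;k (path 2):
  e0=⟨1,0,0⟩ h=>⟨0,1,0⟩ k=>⟨1,1⟩
  e1=⟨0,1,0⟩ h=>⟨1,0,0⟩ k=>⟨0,0⟩
  e2=⟨0,0,1⟩ h=>⟨1,1,1⟩ k=>⟨1,0⟩
  ⟦path⟧₂ = ⟨1 0 1; 1 0 0⟩
Equal? distinct morphisms ✗

Answer: DOES NOT COMMUTE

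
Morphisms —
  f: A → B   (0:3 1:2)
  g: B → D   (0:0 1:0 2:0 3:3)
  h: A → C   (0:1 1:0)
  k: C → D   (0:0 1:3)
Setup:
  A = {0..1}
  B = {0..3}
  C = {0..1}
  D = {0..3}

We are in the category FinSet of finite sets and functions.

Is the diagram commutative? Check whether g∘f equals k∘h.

Answer: COMMUTES

Trace:
Along f;g (path 1):
  0 f→3 g→3
  1 f→2 g→0
  result₁ = (0:3 1:0)
Along h;k (path 2):
  0 h→1 k→3
  1 h→0 k→0
  result₂ = (0:3 1:0)
Equal? same morphism ✓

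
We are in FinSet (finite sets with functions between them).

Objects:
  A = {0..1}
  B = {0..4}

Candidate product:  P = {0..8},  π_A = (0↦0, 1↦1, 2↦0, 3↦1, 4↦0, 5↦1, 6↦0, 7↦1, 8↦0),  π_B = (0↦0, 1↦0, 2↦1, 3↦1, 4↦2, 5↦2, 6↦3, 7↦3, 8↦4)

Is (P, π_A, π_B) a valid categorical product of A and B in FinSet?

Answer: NOT A VALID PRODUCT — |P|=9 ≠ |A|·|B|=10

Work:
|A|·|B| = 2·5 = 10;  |P| = 9
  → cardinalities differ; no bijection possible.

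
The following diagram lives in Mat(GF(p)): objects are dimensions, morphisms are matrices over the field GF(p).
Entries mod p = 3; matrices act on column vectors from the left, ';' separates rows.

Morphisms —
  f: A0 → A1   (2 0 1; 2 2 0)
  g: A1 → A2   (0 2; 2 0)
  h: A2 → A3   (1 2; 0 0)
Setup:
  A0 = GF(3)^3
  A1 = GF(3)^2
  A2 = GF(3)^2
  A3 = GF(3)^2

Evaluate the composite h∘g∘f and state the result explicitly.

  e0=[1,0,0] f→[2,2] g→[1,1] h→[0,0]
  e1=[0,1,0] f→[0,2] g→[1,0] h→[1,0]
  e2=[0,0,1] f→[1,0] g→[0,2] h→[1,0]
⟦path⟧: (0 1 1; 0 0 0)

Answer: (0 1 1; 0 0 0)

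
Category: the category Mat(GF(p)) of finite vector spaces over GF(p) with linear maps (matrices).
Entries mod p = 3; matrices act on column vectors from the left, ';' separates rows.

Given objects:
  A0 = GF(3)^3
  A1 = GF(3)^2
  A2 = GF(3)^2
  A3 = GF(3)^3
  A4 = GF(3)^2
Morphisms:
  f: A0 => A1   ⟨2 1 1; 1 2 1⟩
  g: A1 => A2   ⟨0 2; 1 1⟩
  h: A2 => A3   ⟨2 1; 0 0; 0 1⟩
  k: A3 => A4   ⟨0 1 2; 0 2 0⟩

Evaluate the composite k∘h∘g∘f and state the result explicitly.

  e0=(1,0,0) f=>(2,1) g=>(2,0) h=>(1,0,0) k=>(0,0)
  e1=(0,1,0) f=>(1,2) g=>(1,0) h=>(2,0,0) k=>(0,0)
  e2=(0,0,1) f=>(1,1) g=>(2,2) h=>(0,0,2) k=>(1,0)
⟦path⟧: ⟨0 0 1; 0 0 0⟩

Answer: ⟨0 0 1; 0 0 0⟩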